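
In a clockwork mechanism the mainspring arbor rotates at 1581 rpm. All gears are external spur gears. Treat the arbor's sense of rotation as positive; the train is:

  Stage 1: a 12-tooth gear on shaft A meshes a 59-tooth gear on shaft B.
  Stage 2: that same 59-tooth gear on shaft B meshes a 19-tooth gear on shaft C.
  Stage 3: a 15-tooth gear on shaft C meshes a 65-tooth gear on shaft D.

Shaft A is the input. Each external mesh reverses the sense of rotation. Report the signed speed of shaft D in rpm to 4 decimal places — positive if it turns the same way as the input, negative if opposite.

Stage 1 [12T→59T]: ω = 1581.0000×12/59 = 321.5593 rpm, dir flips to −; running = −321.5593
Stage 2 [59T→19T]: ω = 321.5593×59/19 = 998.5263 rpm, dir flips to +; running = +998.5263
Stage 3 [15T→65T]: ω = 998.5263×15/65 = 230.4291 rpm, dir flips to −; running = −230.4291

-230.4291 rpm (opposite to input, |ω| = 230.4291 rpm)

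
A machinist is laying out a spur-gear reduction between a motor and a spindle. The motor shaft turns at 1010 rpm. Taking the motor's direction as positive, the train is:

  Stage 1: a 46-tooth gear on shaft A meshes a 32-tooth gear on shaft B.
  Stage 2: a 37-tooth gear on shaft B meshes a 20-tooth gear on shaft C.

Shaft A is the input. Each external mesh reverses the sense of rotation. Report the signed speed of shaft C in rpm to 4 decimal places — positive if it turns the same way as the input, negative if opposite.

+2685.9688 rpm (same as input, |ω| = 2685.9688 rpm)

Stage 1 [46T→32T]: ω = 1010.0000×46/32 = 1451.8750 rpm, dir flips to −; running = −1451.8750
Stage 2 [37T→20T]: ω = 1451.8750×37/20 = 2685.9688 rpm, dir flips to +; running = +2685.9688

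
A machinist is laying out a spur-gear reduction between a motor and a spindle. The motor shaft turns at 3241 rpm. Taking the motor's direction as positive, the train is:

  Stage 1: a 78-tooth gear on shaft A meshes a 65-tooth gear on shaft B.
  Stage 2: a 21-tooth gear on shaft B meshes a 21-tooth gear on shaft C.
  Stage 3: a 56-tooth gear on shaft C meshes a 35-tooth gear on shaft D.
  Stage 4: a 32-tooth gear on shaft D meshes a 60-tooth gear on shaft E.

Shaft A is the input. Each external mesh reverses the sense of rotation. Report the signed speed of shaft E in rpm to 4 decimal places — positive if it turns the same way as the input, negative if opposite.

+3318.7840 rpm (same as input, |ω| = 3318.7840 rpm)

Stage 1 [78T→65T]: ω = 3241.0000×78/65 = 3889.2000 rpm, dir flips to −; running = −3889.2000
Stage 2 [21T→21T]: ω = 3889.2000×21/21 = 3889.2000 rpm, dir flips to +; running = +3889.2000
Stage 3 [56T→35T]: ω = 3889.2000×56/35 = 6222.7200 rpm, dir flips to −; running = −6222.7200
Stage 4 [32T→60T]: ω = 6222.7200×32/60 = 3318.7840 rpm, dir flips to +; running = +3318.7840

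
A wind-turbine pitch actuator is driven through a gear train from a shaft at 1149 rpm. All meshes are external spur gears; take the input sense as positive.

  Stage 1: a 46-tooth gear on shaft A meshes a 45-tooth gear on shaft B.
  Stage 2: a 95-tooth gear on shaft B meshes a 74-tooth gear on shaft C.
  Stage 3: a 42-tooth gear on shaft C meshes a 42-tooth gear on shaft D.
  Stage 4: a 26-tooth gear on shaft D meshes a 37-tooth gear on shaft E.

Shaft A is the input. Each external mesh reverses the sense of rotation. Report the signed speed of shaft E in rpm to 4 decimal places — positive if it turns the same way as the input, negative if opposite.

Stage 1 [46T→45T]: ω = 1149.0000×46/45 = 1174.5333 rpm, dir flips to −; running = −1174.5333
Stage 2 [95T→74T]: ω = 1174.5333×95/74 = 1507.8468 rpm, dir flips to +; running = +1507.8468
Stage 3 [42T→42T]: ω = 1507.8468×42/42 = 1507.8468 rpm, dir flips to −; running = −1507.8468
Stage 4 [26T→37T]: ω = 1507.8468×26/37 = 1059.5681 rpm, dir flips to +; running = +1059.5681

+1059.5681 rpm (same as input, |ω| = 1059.5681 rpm)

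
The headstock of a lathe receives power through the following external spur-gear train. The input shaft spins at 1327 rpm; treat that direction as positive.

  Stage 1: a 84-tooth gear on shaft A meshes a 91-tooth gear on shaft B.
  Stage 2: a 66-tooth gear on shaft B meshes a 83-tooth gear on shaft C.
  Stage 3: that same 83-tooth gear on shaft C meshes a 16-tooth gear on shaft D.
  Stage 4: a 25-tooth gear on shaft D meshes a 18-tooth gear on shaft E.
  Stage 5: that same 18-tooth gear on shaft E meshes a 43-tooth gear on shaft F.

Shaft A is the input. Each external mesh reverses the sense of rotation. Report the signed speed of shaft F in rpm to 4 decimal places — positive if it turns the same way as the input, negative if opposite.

Stage 1 [84T→91T]: ω = 1327.0000×84/91 = 1224.9231 rpm, dir flips to −; running = −1224.9231
Stage 2 [66T→83T]: ω = 1224.9231×66/83 = 974.0352 rpm, dir flips to +; running = +974.0352
Stage 3 [83T→16T]: ω = 974.0352×83/16 = 5052.8077 rpm, dir flips to −; running = −5052.8077
Stage 4 [25T→18T]: ω = 5052.8077×25/18 = 7017.7885 rpm, dir flips to +; running = +7017.7885
Stage 5 [18T→43T]: ω = 7017.7885×18/43 = 2937.6789 rpm, dir flips to −; running = −2937.6789

-2937.6789 rpm (opposite to input, |ω| = 2937.6789 rpm)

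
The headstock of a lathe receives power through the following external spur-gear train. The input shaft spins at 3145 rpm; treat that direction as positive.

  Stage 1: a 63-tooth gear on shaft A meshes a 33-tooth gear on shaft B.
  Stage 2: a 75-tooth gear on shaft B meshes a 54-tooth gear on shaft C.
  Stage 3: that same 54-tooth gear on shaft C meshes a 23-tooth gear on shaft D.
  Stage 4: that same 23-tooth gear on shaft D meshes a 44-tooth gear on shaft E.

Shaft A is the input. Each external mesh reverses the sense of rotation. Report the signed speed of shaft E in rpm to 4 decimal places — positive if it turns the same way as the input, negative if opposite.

Stage 1 [63T→33T]: ω = 3145.0000×63/33 = 6004.0909 rpm, dir flips to −; running = −6004.0909
Stage 2 [75T→54T]: ω = 6004.0909×75/54 = 8339.0152 rpm, dir flips to +; running = +8339.0152
Stage 3 [54T→23T]: ω = 8339.0152×54/23 = 19578.5573 rpm, dir flips to −; running = −19578.5573
Stage 4 [23T→44T]: ω = 19578.5573×23/44 = 10234.2459 rpm, dir flips to +; running = +10234.2459

+10234.2459 rpm (same as input, |ω| = 10234.2459 rpm)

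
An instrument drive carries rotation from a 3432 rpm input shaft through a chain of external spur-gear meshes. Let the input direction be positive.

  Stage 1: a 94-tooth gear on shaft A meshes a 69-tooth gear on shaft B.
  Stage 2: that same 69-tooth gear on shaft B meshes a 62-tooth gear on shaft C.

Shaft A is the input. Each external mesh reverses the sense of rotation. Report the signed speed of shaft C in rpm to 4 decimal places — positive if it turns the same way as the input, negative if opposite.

+5203.3548 rpm (same as input, |ω| = 5203.3548 rpm)

Stage 1 [94T→69T]: ω = 3432.0000×94/69 = 4675.4783 rpm, dir flips to −; running = −4675.4783
Stage 2 [69T→62T]: ω = 4675.4783×69/62 = 5203.3548 rpm, dir flips to +; running = +5203.3548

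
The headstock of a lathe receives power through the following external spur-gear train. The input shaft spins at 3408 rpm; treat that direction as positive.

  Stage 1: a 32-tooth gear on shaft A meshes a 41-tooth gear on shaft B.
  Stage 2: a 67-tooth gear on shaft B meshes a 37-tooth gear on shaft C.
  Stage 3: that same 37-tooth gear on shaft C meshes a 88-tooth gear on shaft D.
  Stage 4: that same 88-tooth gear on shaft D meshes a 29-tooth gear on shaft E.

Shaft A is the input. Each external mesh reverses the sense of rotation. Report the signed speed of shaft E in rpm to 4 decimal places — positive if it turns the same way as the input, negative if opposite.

+6145.2918 rpm (same as input, |ω| = 6145.2918 rpm)

Stage 1 [32T→41T]: ω = 3408.0000×32/41 = 2659.9024 rpm, dir flips to −; running = −2659.9024
Stage 2 [67T→37T]: ω = 2659.9024×67/37 = 4816.5801 rpm, dir flips to +; running = +4816.5801
Stage 3 [37T→88T]: ω = 4816.5801×37/88 = 2025.1530 rpm, dir flips to −; running = −2025.1530
Stage 4 [88T→29T]: ω = 2025.1530×88/29 = 6145.2918 rpm, dir flips to +; running = +6145.2918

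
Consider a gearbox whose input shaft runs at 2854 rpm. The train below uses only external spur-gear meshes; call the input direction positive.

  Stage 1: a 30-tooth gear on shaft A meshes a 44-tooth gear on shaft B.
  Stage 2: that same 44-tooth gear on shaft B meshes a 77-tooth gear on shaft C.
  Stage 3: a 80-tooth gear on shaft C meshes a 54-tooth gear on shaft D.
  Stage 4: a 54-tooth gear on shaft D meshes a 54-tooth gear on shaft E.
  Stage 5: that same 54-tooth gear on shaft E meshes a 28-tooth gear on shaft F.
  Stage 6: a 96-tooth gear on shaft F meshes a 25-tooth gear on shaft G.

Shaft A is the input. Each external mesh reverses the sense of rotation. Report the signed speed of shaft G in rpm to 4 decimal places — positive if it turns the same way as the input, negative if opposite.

Stage 1 [30T→44T]: ω = 2854.0000×30/44 = 1945.9091 rpm, dir flips to −; running = −1945.9091
Stage 2 [44T→77T]: ω = 1945.9091×44/77 = 1111.9481 rpm, dir flips to +; running = +1111.9481
Stage 3 [80T→54T]: ω = 1111.9481×80/54 = 1647.3304 rpm, dir flips to −; running = −1647.3304
Stage 4 [54T→54T]: ω = 1647.3304×54/54 = 1647.3304 rpm, dir flips to +; running = +1647.3304
Stage 5 [54T→28T]: ω = 1647.3304×54/28 = 3176.9944 rpm, dir flips to −; running = −3176.9944
Stage 6 [96T→25T]: ω = 3176.9944×96/25 = 12199.6586 rpm, dir flips to +; running = +12199.6586

+12199.6586 rpm (same as input, |ω| = 12199.6586 rpm)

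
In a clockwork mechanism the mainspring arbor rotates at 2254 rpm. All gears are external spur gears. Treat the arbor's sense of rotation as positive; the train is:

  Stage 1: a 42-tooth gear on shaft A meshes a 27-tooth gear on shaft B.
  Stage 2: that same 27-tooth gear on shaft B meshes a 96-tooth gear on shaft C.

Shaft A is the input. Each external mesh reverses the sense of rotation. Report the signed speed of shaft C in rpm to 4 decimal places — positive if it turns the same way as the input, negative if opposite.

+986.1250 rpm (same as input, |ω| = 986.1250 rpm)

Stage 1 [42T→27T]: ω = 2254.0000×42/27 = 3506.2222 rpm, dir flips to −; running = −3506.2222
Stage 2 [27T→96T]: ω = 3506.2222×27/96 = 986.1250 rpm, dir flips to +; running = +986.1250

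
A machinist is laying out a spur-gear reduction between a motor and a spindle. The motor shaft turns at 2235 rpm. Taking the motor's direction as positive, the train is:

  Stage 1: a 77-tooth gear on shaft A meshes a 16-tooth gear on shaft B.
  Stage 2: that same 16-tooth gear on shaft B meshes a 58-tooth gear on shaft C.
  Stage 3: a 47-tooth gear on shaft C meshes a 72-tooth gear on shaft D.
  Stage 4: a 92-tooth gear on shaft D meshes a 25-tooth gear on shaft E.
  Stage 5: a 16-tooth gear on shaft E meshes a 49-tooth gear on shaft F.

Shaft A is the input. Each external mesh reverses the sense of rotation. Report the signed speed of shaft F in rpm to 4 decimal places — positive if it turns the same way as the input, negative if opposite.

Stage 1 [77T→16T]: ω = 2235.0000×77/16 = 10755.9375 rpm, dir flips to −; running = −10755.9375
Stage 2 [16T→58T]: ω = 10755.9375×16/58 = 2967.1552 rpm, dir flips to +; running = +2967.1552
Stage 3 [47T→72T]: ω = 2967.1552×47/72 = 1936.8930 rpm, dir flips to −; running = −1936.8930
Stage 4 [92T→25T]: ω = 1936.8930×92/25 = 7127.7661 rpm, dir flips to +; running = +7127.7661
Stage 5 [16T→49T]: ω = 7127.7661×16/49 = 2327.4338 rpm, dir flips to −; running = −2327.4338

-2327.4338 rpm (opposite to input, |ω| = 2327.4338 rpm)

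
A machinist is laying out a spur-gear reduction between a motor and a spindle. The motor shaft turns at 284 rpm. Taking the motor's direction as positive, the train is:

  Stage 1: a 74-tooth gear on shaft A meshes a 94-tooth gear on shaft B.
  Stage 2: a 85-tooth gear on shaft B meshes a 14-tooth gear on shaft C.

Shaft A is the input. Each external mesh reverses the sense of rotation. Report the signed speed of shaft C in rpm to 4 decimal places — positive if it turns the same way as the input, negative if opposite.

+1357.4164 rpm (same as input, |ω| = 1357.4164 rpm)

Stage 1 [74T→94T]: ω = 284.0000×74/94 = 223.5745 rpm, dir flips to −; running = −223.5745
Stage 2 [85T→14T]: ω = 223.5745×85/14 = 1357.4164 rpm, dir flips to +; running = +1357.4164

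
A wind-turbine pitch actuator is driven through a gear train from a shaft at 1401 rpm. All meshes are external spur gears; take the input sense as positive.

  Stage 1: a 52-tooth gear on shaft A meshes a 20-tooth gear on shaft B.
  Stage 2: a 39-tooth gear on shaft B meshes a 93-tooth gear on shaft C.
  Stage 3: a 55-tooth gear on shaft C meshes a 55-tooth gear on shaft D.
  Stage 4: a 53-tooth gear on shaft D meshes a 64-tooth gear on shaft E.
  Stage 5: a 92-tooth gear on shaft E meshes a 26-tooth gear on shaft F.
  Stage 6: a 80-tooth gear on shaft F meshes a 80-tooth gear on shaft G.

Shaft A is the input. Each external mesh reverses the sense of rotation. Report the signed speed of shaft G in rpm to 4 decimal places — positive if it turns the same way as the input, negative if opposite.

+4476.1385 rpm (same as input, |ω| = 4476.1385 rpm)

Stage 1 [52T→20T]: ω = 1401.0000×52/20 = 3642.6000 rpm, dir flips to −; running = −3642.6000
Stage 2 [39T→93T]: ω = 3642.6000×39/93 = 1527.5419 rpm, dir flips to +; running = +1527.5419
Stage 3 [55T→55T]: ω = 1527.5419×55/55 = 1527.5419 rpm, dir flips to −; running = −1527.5419
Stage 4 [53T→64T]: ω = 1527.5419×53/64 = 1264.9957 rpm, dir flips to +; running = +1264.9957
Stage 5 [92T→26T]: ω = 1264.9957×92/26 = 4476.1385 rpm, dir flips to −; running = −4476.1385
Stage 6 [80T→80T]: ω = 4476.1385×80/80 = 4476.1385 rpm, dir flips to +; running = +4476.1385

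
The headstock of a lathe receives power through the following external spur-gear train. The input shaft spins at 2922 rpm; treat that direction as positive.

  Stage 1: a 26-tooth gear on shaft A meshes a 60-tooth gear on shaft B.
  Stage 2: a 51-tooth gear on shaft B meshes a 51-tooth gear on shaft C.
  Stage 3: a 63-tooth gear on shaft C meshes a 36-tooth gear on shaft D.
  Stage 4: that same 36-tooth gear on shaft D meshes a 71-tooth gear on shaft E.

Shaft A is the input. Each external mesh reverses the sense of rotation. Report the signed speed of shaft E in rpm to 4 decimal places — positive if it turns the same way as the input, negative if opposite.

Stage 1 [26T→60T]: ω = 2922.0000×26/60 = 1266.2000 rpm, dir flips to −; running = −1266.2000
Stage 2 [51T→51T]: ω = 1266.2000×51/51 = 1266.2000 rpm, dir flips to +; running = +1266.2000
Stage 3 [63T→36T]: ω = 1266.2000×63/36 = 2215.8500 rpm, dir flips to −; running = −2215.8500
Stage 4 [36T→71T]: ω = 2215.8500×36/71 = 1123.5296 rpm, dir flips to +; running = +1123.5296

+1123.5296 rpm (same as input, |ω| = 1123.5296 rpm)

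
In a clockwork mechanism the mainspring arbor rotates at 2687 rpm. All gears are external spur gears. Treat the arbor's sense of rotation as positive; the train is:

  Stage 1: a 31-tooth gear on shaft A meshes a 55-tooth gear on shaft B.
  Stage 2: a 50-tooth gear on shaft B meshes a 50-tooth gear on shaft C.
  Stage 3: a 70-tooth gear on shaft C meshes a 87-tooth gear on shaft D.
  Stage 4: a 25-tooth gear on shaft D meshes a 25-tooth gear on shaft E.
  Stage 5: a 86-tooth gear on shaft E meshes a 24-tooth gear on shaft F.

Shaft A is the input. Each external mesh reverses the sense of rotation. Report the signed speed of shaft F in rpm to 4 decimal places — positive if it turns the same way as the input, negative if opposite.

-4366.4920 rpm (opposite to input, |ω| = 4366.4920 rpm)

Stage 1 [31T→55T]: ω = 2687.0000×31/55 = 1514.4909 rpm, dir flips to −; running = −1514.4909
Stage 2 [50T→50T]: ω = 1514.4909×50/50 = 1514.4909 rpm, dir flips to +; running = +1514.4909
Stage 3 [70T→87T]: ω = 1514.4909×70/87 = 1218.5559 rpm, dir flips to −; running = −1218.5559
Stage 4 [25T→25T]: ω = 1218.5559×25/25 = 1218.5559 rpm, dir flips to +; running = +1218.5559
Stage 5 [86T→24T]: ω = 1218.5559×86/24 = 4366.4920 rpm, dir flips to −; running = −4366.4920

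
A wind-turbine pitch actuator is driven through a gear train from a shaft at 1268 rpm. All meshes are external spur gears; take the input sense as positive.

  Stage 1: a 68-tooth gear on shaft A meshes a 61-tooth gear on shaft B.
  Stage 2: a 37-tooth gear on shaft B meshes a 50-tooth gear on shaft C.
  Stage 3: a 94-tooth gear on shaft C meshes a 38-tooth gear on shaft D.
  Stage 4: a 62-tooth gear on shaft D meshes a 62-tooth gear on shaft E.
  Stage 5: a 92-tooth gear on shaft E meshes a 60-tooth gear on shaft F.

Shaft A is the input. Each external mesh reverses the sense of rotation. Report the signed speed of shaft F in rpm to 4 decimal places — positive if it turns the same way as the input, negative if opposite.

-3967.4447 rpm (opposite to input, |ω| = 3967.4447 rpm)

Stage 1 [68T→61T]: ω = 1268.0000×68/61 = 1413.5082 rpm, dir flips to −; running = −1413.5082
Stage 2 [37T→50T]: ω = 1413.5082×37/50 = 1045.9961 rpm, dir flips to +; running = +1045.9961
Stage 3 [94T→38T]: ω = 1045.9961×94/38 = 2587.4640 rpm, dir flips to −; running = −2587.4640
Stage 4 [62T→62T]: ω = 2587.4640×62/62 = 2587.4640 rpm, dir flips to +; running = +2587.4640
Stage 5 [92T→60T]: ω = 2587.4640×92/60 = 3967.4447 rpm, dir flips to −; running = −3967.4447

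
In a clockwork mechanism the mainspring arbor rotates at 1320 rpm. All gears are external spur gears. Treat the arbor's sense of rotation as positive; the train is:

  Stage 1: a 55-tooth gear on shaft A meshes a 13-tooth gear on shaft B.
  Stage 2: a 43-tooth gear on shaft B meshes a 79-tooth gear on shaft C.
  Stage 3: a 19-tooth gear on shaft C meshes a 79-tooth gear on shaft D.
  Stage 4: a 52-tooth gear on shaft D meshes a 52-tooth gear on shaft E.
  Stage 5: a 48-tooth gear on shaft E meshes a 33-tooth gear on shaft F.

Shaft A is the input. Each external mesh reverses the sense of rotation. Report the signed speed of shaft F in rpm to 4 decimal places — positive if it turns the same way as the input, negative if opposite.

-1063.3799 rpm (opposite to input, |ω| = 1063.3799 rpm)

Stage 1 [55T→13T]: ω = 1320.0000×55/13 = 5584.6154 rpm, dir flips to −; running = −5584.6154
Stage 2 [43T→79T]: ω = 5584.6154×43/79 = 3039.7274 rpm, dir flips to +; running = +3039.7274
Stage 3 [19T→79T]: ω = 3039.7274×19/79 = 731.0737 rpm, dir flips to −; running = −731.0737
Stage 4 [52T→52T]: ω = 731.0737×52/52 = 731.0737 rpm, dir flips to +; running = +731.0737
Stage 5 [48T→33T]: ω = 731.0737×48/33 = 1063.3799 rpm, dir flips to −; running = −1063.3799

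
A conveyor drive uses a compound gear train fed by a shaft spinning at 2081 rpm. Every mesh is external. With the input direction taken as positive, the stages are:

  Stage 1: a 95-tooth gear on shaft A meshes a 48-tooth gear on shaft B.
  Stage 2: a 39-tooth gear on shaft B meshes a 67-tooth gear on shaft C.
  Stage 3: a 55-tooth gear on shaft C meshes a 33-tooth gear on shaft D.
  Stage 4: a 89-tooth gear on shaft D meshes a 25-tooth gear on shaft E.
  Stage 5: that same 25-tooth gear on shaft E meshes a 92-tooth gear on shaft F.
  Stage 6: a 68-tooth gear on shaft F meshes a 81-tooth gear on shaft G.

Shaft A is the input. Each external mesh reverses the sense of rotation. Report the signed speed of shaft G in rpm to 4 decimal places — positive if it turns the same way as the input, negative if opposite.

+3245.0327 rpm (same as input, |ω| = 3245.0327 rpm)

Stage 1 [95T→48T]: ω = 2081.0000×95/48 = 4118.6458 rpm, dir flips to −; running = −4118.6458
Stage 2 [39T→67T]: ω = 4118.6458×39/67 = 2397.4207 rpm, dir flips to +; running = +2397.4207
Stage 3 [55T→33T]: ω = 2397.4207×55/33 = 3995.7012 rpm, dir flips to −; running = −3995.7012
Stage 4 [89T→25T]: ω = 3995.7012×89/25 = 14224.6962 rpm, dir flips to +; running = +14224.6962
Stage 5 [25T→92T]: ω = 14224.6962×25/92 = 3865.4066 rpm, dir flips to −; running = −3865.4066
Stage 6 [68T→81T]: ω = 3865.4066×68/81 = 3245.0327 rpm, dir flips to +; running = +3245.0327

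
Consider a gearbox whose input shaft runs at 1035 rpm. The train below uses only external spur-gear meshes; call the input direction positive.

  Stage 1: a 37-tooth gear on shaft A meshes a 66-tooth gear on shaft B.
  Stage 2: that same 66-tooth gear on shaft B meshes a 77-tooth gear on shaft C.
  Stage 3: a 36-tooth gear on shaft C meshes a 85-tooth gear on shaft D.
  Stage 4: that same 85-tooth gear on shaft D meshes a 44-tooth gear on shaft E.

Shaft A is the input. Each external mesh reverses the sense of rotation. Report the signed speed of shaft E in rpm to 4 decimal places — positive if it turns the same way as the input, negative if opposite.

Stage 1 [37T→66T]: ω = 1035.0000×37/66 = 580.2273 rpm, dir flips to −; running = −580.2273
Stage 2 [66T→77T]: ω = 580.2273×66/77 = 497.3377 rpm, dir flips to +; running = +497.3377
Stage 3 [36T→85T]: ω = 497.3377×36/85 = 210.6371 rpm, dir flips to −; running = −210.6371
Stage 4 [85T→44T]: ω = 210.6371×85/44 = 406.9126 rpm, dir flips to +; running = +406.9126

+406.9126 rpm (same as input, |ω| = 406.9126 rpm)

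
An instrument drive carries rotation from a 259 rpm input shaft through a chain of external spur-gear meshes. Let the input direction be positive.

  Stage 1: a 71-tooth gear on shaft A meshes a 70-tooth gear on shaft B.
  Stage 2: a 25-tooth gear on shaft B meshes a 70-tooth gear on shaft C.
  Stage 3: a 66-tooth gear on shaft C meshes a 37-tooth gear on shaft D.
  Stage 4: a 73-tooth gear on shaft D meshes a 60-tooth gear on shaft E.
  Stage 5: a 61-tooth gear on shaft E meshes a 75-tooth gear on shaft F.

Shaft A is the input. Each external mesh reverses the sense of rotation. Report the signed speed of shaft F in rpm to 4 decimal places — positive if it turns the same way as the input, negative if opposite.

-165.6092 rpm (opposite to input, |ω| = 165.6092 rpm)

Stage 1 [71T→70T]: ω = 259.0000×71/70 = 262.7000 rpm, dir flips to −; running = −262.7000
Stage 2 [25T→70T]: ω = 262.7000×25/70 = 93.8214 rpm, dir flips to +; running = +93.8214
Stage 3 [66T→37T]: ω = 93.8214×66/37 = 167.3571 rpm, dir flips to −; running = −167.3571
Stage 4 [73T→60T]: ω = 167.3571×73/60 = 203.6179 rpm, dir flips to +; running = +203.6179
Stage 5 [61T→75T]: ω = 203.6179×61/75 = 165.6092 rpm, dir flips to −; running = −165.6092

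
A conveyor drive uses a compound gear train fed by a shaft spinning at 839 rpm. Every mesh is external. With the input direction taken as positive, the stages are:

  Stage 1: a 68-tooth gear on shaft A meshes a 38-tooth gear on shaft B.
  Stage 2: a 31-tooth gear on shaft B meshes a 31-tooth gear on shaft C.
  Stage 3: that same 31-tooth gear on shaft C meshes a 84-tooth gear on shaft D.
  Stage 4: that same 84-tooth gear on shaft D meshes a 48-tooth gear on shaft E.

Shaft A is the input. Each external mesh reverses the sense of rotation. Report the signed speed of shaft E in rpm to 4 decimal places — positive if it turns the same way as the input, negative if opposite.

+969.6338 rpm (same as input, |ω| = 969.6338 rpm)

Stage 1 [68T→38T]: ω = 839.0000×68/38 = 1501.3684 rpm, dir flips to −; running = −1501.3684
Stage 2 [31T→31T]: ω = 1501.3684×31/31 = 1501.3684 rpm, dir flips to +; running = +1501.3684
Stage 3 [31T→84T]: ω = 1501.3684×31/84 = 554.0764 rpm, dir flips to −; running = −554.0764
Stage 4 [84T→48T]: ω = 554.0764×84/48 = 969.6338 rpm, dir flips to +; running = +969.6338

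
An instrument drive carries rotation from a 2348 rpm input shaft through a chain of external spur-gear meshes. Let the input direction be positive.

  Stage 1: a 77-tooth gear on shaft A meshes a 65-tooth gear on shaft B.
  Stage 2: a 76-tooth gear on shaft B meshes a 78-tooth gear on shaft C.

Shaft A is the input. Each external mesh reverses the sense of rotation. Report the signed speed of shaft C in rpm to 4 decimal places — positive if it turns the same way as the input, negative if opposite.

Stage 1 [77T→65T]: ω = 2348.0000×77/65 = 2781.4769 rpm, dir flips to −; running = −2781.4769
Stage 2 [76T→78T]: ω = 2781.4769×76/78 = 2710.1570 rpm, dir flips to +; running = +2710.1570

+2710.1570 rpm (same as input, |ω| = 2710.1570 rpm)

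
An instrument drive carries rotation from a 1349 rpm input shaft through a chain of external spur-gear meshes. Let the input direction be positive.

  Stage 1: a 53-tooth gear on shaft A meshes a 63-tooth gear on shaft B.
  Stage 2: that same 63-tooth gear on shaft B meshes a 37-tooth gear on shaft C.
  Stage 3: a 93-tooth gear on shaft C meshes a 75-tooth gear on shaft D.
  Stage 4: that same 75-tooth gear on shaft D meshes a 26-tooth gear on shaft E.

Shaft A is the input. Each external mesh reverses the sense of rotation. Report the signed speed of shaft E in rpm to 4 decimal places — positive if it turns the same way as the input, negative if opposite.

+6911.8721 rpm (same as input, |ω| = 6911.8721 rpm)

Stage 1 [53T→63T]: ω = 1349.0000×53/63 = 1134.8730 rpm, dir flips to −; running = −1134.8730
Stage 2 [63T→37T]: ω = 1134.8730×63/37 = 1932.3514 rpm, dir flips to +; running = +1932.3514
Stage 3 [93T→75T]: ω = 1932.3514×93/75 = 2396.1157 rpm, dir flips to −; running = −2396.1157
Stage 4 [75T→26T]: ω = 2396.1157×75/26 = 6911.8721 rpm, dir flips to +; running = +6911.8721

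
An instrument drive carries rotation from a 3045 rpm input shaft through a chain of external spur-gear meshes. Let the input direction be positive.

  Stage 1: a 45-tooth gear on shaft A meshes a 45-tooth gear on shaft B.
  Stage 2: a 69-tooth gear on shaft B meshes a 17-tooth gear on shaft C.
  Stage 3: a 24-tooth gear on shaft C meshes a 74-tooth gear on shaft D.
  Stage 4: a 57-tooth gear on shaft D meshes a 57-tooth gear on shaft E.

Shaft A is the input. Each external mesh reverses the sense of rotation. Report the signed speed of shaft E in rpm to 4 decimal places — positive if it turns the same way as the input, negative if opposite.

+4008.3625 rpm (same as input, |ω| = 4008.3625 rpm)

Stage 1 [45T→45T]: ω = 3045.0000×45/45 = 3045.0000 rpm, dir flips to −; running = −3045.0000
Stage 2 [69T→17T]: ω = 3045.0000×69/17 = 12359.1176 rpm, dir flips to +; running = +12359.1176
Stage 3 [24T→74T]: ω = 12359.1176×24/74 = 4008.3625 rpm, dir flips to −; running = −4008.3625
Stage 4 [57T→57T]: ω = 4008.3625×57/57 = 4008.3625 rpm, dir flips to +; running = +4008.3625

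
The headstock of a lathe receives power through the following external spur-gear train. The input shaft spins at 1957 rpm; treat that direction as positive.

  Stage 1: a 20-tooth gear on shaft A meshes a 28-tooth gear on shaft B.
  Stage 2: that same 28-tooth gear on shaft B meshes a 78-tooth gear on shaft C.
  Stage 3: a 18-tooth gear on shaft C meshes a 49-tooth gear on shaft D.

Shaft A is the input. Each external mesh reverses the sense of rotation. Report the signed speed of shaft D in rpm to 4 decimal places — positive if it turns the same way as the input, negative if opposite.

-184.3328 rpm (opposite to input, |ω| = 184.3328 rpm)

Stage 1 [20T→28T]: ω = 1957.0000×20/28 = 1397.8571 rpm, dir flips to −; running = −1397.8571
Stage 2 [28T→78T]: ω = 1397.8571×28/78 = 501.7949 rpm, dir flips to +; running = +501.7949
Stage 3 [18T→49T]: ω = 501.7949×18/49 = 184.3328 rpm, dir flips to −; running = −184.3328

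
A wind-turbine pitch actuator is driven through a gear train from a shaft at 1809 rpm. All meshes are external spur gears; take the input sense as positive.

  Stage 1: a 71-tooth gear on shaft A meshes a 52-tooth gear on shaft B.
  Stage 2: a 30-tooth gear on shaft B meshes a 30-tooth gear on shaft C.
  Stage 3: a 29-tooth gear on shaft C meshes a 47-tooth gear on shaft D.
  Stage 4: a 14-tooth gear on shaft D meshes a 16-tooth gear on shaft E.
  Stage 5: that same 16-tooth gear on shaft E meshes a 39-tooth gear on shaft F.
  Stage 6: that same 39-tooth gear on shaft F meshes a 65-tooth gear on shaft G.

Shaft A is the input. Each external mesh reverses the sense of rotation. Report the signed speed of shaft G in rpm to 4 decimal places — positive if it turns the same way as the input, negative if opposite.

+328.2528 rpm (same as input, |ω| = 328.2528 rpm)

Stage 1 [71T→52T]: ω = 1809.0000×71/52 = 2469.9808 rpm, dir flips to −; running = −2469.9808
Stage 2 [30T→30T]: ω = 2469.9808×30/30 = 2469.9808 rpm, dir flips to +; running = +2469.9808
Stage 3 [29T→47T]: ω = 2469.9808×29/47 = 1524.0307 rpm, dir flips to −; running = −1524.0307
Stage 4 [14T→16T]: ω = 1524.0307×14/16 = 1333.5269 rpm, dir flips to +; running = +1333.5269
Stage 5 [16T→39T]: ω = 1333.5269×16/39 = 547.0879 rpm, dir flips to −; running = −547.0879
Stage 6 [39T→65T]: ω = 547.0879×39/65 = 328.2528 rpm, dir flips to +; running = +328.2528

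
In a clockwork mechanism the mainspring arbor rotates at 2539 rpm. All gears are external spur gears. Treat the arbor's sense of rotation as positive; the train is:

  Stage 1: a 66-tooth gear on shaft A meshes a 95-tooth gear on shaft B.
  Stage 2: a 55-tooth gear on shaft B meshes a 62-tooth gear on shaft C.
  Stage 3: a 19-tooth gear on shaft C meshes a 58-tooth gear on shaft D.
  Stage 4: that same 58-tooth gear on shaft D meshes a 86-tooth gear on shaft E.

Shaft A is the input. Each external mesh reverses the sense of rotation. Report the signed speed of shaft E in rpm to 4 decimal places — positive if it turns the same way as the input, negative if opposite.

Stage 1 [66T→95T]: ω = 2539.0000×66/95 = 1763.9368 rpm, dir flips to −; running = −1763.9368
Stage 2 [55T→62T]: ω = 1763.9368×55/62 = 1564.7827 rpm, dir flips to +; running = +1564.7827
Stage 3 [19T→58T]: ω = 1564.7827×19/58 = 512.6012 rpm, dir flips to −; running = −512.6012
Stage 4 [58T→86T]: ω = 512.6012×58/86 = 345.7078 rpm, dir flips to +; running = +345.7078

+345.7078 rpm (same as input, |ω| = 345.7078 rpm)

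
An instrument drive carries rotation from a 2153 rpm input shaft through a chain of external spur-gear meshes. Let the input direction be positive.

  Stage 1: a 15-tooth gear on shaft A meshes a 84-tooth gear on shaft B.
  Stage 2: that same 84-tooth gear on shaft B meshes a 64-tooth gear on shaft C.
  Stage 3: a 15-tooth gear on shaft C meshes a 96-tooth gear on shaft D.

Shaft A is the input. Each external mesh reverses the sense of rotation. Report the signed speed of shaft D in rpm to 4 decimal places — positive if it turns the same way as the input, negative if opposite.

-78.8452 rpm (opposite to input, |ω| = 78.8452 rpm)

Stage 1 [15T→84T]: ω = 2153.0000×15/84 = 384.4643 rpm, dir flips to −; running = −384.4643
Stage 2 [84T→64T]: ω = 384.4643×84/64 = 504.6094 rpm, dir flips to +; running = +504.6094
Stage 3 [15T→96T]: ω = 504.6094×15/96 = 78.8452 rpm, dir flips to −; running = −78.8452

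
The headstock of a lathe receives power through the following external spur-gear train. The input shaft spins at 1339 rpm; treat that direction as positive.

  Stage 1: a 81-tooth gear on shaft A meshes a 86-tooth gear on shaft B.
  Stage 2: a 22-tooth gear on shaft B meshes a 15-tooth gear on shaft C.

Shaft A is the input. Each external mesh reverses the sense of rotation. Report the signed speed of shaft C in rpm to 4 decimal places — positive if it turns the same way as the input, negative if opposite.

+1849.6884 rpm (same as input, |ω| = 1849.6884 rpm)

Stage 1 [81T→86T]: ω = 1339.0000×81/86 = 1261.1512 rpm, dir flips to −; running = −1261.1512
Stage 2 [22T→15T]: ω = 1261.1512×22/15 = 1849.6884 rpm, dir flips to +; running = +1849.6884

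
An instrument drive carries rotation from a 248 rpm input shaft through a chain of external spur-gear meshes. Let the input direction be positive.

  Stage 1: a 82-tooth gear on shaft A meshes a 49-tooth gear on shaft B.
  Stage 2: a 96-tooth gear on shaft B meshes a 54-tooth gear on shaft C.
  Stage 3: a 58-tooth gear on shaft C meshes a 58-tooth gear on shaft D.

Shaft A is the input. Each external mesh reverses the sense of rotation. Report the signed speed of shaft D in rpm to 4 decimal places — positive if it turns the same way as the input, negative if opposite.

-737.8141 rpm (opposite to input, |ω| = 737.8141 rpm)

Stage 1 [82T→49T]: ω = 248.0000×82/49 = 415.0204 rpm, dir flips to −; running = −415.0204
Stage 2 [96T→54T]: ω = 415.0204×96/54 = 737.8141 rpm, dir flips to +; running = +737.8141
Stage 3 [58T→58T]: ω = 737.8141×58/58 = 737.8141 rpm, dir flips to −; running = −737.8141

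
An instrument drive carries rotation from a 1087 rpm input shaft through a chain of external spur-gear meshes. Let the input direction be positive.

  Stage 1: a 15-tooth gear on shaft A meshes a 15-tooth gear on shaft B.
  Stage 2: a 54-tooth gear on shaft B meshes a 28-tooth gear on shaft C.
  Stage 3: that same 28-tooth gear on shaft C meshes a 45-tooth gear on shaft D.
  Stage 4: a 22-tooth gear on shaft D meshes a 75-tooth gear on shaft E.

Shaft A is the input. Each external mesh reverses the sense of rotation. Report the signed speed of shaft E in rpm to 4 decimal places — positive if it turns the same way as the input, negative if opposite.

Stage 1 [15T→15T]: ω = 1087.0000×15/15 = 1087.0000 rpm, dir flips to −; running = −1087.0000
Stage 2 [54T→28T]: ω = 1087.0000×54/28 = 2096.3571 rpm, dir flips to +; running = +2096.3571
Stage 3 [28T→45T]: ω = 2096.3571×28/45 = 1304.4000 rpm, dir flips to −; running = −1304.4000
Stage 4 [22T→75T]: ω = 1304.4000×22/75 = 382.6240 rpm, dir flips to +; running = +382.6240

+382.6240 rpm (same as input, |ω| = 382.6240 rpm)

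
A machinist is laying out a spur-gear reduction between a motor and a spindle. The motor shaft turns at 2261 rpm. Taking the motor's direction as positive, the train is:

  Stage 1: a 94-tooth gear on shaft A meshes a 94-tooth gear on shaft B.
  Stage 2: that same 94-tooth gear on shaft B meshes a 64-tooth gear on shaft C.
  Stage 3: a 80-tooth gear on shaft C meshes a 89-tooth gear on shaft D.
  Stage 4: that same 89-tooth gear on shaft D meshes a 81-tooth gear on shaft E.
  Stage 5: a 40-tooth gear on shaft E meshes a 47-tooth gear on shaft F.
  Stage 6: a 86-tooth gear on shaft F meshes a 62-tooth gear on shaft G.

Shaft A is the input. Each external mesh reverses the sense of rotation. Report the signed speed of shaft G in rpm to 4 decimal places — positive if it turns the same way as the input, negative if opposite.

+3871.8837 rpm (same as input, |ω| = 3871.8837 rpm)

Stage 1 [94T→94T]: ω = 2261.0000×94/94 = 2261.0000 rpm, dir flips to −; running = −2261.0000
Stage 2 [94T→64T]: ω = 2261.0000×94/64 = 3320.8438 rpm, dir flips to +; running = +3320.8438
Stage 3 [80T→89T]: ω = 3320.8438×80/89 = 2985.0281 rpm, dir flips to −; running = −2985.0281
Stage 4 [89T→81T]: ω = 2985.0281×89/81 = 3279.8457 rpm, dir flips to +; running = +3279.8457
Stage 5 [40T→47T]: ω = 3279.8457×40/47 = 2791.3580 rpm, dir flips to −; running = −2791.3580
Stage 6 [86T→62T]: ω = 2791.3580×86/62 = 3871.8837 rpm, dir flips to +; running = +3871.8837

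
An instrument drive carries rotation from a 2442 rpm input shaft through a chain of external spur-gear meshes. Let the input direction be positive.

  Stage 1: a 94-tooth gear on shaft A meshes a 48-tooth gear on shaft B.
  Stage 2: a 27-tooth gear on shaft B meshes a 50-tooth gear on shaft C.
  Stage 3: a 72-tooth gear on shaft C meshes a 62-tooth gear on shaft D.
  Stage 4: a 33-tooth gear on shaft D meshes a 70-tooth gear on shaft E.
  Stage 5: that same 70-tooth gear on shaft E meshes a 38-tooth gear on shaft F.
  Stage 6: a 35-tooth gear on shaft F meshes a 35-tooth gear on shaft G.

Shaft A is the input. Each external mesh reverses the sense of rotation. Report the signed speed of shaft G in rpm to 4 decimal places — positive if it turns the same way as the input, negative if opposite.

+2604.3370 rpm (same as input, |ω| = 2604.3370 rpm)

Stage 1 [94T→48T]: ω = 2442.0000×94/48 = 4782.2500 rpm, dir flips to −; running = −4782.2500
Stage 2 [27T→50T]: ω = 4782.2500×27/50 = 2582.4150 rpm, dir flips to +; running = +2582.4150
Stage 3 [72T→62T]: ω = 2582.4150×72/62 = 2998.9335 rpm, dir flips to −; running = −2998.9335
Stage 4 [33T→70T]: ω = 2998.9335×33/70 = 1413.7830 rpm, dir flips to +; running = +1413.7830
Stage 5 [70T→38T]: ω = 1413.7830×70/38 = 2604.3370 rpm, dir flips to −; running = −2604.3370
Stage 6 [35T→35T]: ω = 2604.3370×35/35 = 2604.3370 rpm, dir flips to +; running = +2604.3370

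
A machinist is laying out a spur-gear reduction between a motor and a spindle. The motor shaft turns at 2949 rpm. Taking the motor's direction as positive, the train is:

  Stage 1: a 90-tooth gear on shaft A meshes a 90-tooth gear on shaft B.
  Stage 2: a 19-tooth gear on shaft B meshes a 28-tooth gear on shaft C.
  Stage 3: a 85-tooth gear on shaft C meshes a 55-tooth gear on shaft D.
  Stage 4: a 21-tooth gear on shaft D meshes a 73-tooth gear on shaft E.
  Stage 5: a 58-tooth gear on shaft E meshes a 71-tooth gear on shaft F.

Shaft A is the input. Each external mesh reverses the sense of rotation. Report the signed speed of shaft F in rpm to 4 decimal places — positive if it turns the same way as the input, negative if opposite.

-726.7627 rpm (opposite to input, |ω| = 726.7627 rpm)

Stage 1 [90T→90T]: ω = 2949.0000×90/90 = 2949.0000 rpm, dir flips to −; running = −2949.0000
Stage 2 [19T→28T]: ω = 2949.0000×19/28 = 2001.1071 rpm, dir flips to +; running = +2001.1071
Stage 3 [85T→55T]: ω = 2001.1071×85/55 = 3092.6201 rpm, dir flips to −; running = −3092.6201
Stage 4 [21T→73T]: ω = 3092.6201×21/73 = 889.6578 rpm, dir flips to +; running = +889.6578
Stage 5 [58T→71T]: ω = 889.6578×58/71 = 726.7627 rpm, dir flips to −; running = −726.7627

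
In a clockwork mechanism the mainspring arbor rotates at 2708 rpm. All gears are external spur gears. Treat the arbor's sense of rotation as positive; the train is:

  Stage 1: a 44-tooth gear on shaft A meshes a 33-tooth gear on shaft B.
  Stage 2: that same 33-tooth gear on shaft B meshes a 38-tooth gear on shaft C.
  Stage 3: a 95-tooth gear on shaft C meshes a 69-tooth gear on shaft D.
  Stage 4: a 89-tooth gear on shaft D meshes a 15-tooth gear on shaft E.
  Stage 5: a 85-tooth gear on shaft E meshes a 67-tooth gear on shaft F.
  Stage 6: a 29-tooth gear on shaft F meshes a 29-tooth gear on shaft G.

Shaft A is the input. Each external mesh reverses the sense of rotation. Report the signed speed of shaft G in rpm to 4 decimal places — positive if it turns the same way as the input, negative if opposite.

+32496.3905 rpm (same as input, |ω| = 32496.3905 rpm)

Stage 1 [44T→33T]: ω = 2708.0000×44/33 = 3610.6667 rpm, dir flips to −; running = −3610.6667
Stage 2 [33T→38T]: ω = 3610.6667×33/38 = 3135.5789 rpm, dir flips to +; running = +3135.5789
Stage 3 [95T→69T]: ω = 3135.5789×95/69 = 4317.1014 rpm, dir flips to −; running = −4317.1014
Stage 4 [89T→15T]: ω = 4317.1014×89/15 = 25614.8019 rpm, dir flips to +; running = +25614.8019
Stage 5 [85T→67T]: ω = 25614.8019×85/67 = 32496.3905 rpm, dir flips to −; running = −32496.3905
Stage 6 [29T→29T]: ω = 32496.3905×29/29 = 32496.3905 rpm, dir flips to +; running = +32496.3905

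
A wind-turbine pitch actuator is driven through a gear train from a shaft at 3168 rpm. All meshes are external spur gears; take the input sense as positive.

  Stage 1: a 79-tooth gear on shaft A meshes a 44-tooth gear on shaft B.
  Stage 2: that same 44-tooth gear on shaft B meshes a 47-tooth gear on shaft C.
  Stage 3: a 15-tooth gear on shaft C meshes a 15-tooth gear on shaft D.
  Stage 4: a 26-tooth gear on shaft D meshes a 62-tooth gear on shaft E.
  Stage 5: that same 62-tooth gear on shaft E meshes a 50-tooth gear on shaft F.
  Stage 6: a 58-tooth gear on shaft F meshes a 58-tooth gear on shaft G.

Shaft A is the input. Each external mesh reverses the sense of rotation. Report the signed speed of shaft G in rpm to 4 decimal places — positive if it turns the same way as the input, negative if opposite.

+2768.9668 rpm (same as input, |ω| = 2768.9668 rpm)

Stage 1 [79T→44T]: ω = 3168.0000×79/44 = 5688.0000 rpm, dir flips to −; running = −5688.0000
Stage 2 [44T→47T]: ω = 5688.0000×44/47 = 5324.9362 rpm, dir flips to +; running = +5324.9362
Stage 3 [15T→15T]: ω = 5324.9362×15/15 = 5324.9362 rpm, dir flips to −; running = −5324.9362
Stage 4 [26T→62T]: ω = 5324.9362×26/62 = 2233.0377 rpm, dir flips to +; running = +2233.0377
Stage 5 [62T→50T]: ω = 2233.0377×62/50 = 2768.9668 rpm, dir flips to −; running = −2768.9668
Stage 6 [58T→58T]: ω = 2768.9668×58/58 = 2768.9668 rpm, dir flips to +; running = +2768.9668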